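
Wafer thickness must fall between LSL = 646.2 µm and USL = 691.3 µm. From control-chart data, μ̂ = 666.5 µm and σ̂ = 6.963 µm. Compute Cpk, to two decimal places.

Cpu = (USL − μ̂) / (3σ̂) = (691.3 − 666.5) / (3 × 6.963) = 1.1872; Cpl = (μ̂ − LSL) / (3σ̂) = (666.5 − 646.2) / (3 × 6.963) = 0.9718; Cpk = min(Cpu, Cpl) = 0.9718

0.97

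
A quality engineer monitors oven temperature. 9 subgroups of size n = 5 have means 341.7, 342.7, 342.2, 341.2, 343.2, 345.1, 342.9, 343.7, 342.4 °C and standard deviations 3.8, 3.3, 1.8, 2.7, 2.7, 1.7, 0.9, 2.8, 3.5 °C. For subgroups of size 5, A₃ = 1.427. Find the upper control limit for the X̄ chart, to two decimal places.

X̄̄ = (341.7 + 342.7 + 342.2 + 341.2 + 343.2 + 345.1 + 342.9 + 343.7 + 342.4) / 9 = 342.7889
s̄ = (3.8 + 3.3 + 1.8 + 2.7 + 2.7 + 1.7 + 0.9 + 2.8 + 3.5) / 9 = 2.5778
UCL = X̄̄ + A₃·s̄ = 342.7889 + 1.427 × 2.5778 = 346.4674

346.47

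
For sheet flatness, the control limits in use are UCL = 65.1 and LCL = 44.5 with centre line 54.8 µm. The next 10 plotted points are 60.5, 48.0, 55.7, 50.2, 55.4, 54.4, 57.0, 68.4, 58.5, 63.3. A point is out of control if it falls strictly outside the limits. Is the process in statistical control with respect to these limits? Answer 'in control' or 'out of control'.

Compare each point to [44.5, 65.1]: sample 8 = 68.4 > UCL.

out of control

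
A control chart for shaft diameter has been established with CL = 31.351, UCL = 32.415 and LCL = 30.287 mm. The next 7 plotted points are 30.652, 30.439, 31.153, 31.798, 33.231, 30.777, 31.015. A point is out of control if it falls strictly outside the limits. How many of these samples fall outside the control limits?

Compare each point to [30.287, 32.415]: sample 5 = 33.231 > UCL.

1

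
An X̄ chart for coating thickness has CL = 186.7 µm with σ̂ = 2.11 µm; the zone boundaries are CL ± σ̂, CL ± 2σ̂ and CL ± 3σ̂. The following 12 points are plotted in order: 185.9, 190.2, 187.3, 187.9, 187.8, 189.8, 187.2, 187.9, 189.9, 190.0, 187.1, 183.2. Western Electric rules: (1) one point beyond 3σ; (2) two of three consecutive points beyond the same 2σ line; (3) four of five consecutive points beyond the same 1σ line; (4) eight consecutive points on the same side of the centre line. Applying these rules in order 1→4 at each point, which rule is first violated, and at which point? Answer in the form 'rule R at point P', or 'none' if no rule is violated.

rule 4 at point 9

Zone of each point (C = within 1σ̂, B = 1σ̂–2σ̂, A = 2σ̂–3σ̂, * = beyond 3σ̂; sign = side of CL): 1:-C, 2:+B, 3:+C, 4:+C, 5:+C, 6:+B, 7:+C, 8:+C, 9:+B, 10:+B, 11:+C, 12:-B
Rule 4 (eight consecutive points on the same side of the centre line) is satisfied at point 9.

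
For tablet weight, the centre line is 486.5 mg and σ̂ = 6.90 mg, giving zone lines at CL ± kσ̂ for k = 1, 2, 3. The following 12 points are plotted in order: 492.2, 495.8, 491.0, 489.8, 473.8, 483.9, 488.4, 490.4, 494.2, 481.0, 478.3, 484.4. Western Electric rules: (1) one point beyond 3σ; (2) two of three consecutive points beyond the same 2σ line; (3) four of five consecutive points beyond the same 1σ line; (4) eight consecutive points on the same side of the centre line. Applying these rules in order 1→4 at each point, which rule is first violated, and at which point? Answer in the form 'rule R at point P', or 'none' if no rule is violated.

none

Zone of each point (C = within 1σ̂, B = 1σ̂–2σ̂, A = 2σ̂–3σ̂, * = beyond 3σ̂; sign = side of CL): 1:+C, 2:+B, 3:+C, 4:+C, 5:-B, 6:-C, 7:+C, 8:+C, 9:+B, 10:-C, 11:-B, 12:-C
No rule fires across all 12 points.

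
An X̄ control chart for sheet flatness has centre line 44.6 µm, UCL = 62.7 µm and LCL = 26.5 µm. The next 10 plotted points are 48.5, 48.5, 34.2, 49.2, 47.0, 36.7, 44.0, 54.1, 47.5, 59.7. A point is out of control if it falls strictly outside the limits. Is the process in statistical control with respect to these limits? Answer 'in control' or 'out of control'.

All 10 points lie within [26.5, 62.7].

in control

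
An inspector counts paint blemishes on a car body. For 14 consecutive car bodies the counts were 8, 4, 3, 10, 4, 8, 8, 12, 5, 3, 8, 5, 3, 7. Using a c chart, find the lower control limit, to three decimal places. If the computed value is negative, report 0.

c̄ = (8 + 4 + 3 + 10 + 4 + 8 + 8 + 12 + 5 + 3 + 8 + 5 + 3 + 7) / 14 = 88 / 14 = 6.2857
LCL = c̄ − 3√c̄ = 6.2857 − 3 × 2.5071 = -1.2357 → 0 (cannot be negative)

0.000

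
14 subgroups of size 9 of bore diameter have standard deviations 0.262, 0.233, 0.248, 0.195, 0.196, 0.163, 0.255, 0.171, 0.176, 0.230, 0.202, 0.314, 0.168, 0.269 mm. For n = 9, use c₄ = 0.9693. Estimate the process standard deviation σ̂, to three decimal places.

0.227

s̄ = (0.262 + 0.233 + 0.248 + 0.195 + 0.196 + 0.163 + 0.255 + 0.171 + 0.176 + 0.230 + 0.202 + 0.314 + 0.168 + 0.269) / 14 = 0.2201
σ̂ = s̄ / c₄ = 0.2201 / 0.9693 = 0.2271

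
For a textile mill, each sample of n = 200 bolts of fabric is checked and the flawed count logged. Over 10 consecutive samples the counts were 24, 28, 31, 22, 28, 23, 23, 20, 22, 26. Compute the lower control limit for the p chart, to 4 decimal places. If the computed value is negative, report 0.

p̄ = Σdᵢ / (k·n) = 247 / (10 × 200) = 0.12350
LCL = p̄ − 3·√(p̄(1−p̄)/n) = 0.12350 − 3 × 0.02326 = 0.05371

0.0537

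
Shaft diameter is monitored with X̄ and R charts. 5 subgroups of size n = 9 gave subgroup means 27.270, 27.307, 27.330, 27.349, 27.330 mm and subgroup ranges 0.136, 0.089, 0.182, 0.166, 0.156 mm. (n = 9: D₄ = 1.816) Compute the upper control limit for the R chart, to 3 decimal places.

R̄ = (0.136 + 0.089 + 0.182 + 0.166 + 0.156) / 5 = 0.7290 / 5 = 0.1458
UCL_R = D₄·R̄ = 1.816 × 0.1458 = 0.2648

0.265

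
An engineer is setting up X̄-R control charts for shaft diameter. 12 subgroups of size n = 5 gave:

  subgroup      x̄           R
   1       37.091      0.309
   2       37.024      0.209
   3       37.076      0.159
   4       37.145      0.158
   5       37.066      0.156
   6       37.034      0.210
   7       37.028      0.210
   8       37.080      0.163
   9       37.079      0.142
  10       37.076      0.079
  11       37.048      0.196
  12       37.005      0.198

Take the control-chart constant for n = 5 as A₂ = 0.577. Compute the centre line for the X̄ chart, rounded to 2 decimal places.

X̄̄ = (37.091 + 37.024 + 37.076 + 37.145 + 37.066 + 37.034 + 37.028 + 37.080 + 37.079 + 37.076 + 37.048 + 37.005) / 12 = 444.7520 / 12 = 37.0627
CL = X̄̄ = 37.0627

37.06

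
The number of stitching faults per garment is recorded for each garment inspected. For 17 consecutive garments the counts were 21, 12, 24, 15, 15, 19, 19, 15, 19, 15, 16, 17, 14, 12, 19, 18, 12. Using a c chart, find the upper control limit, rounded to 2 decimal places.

28.81

c̄ = (21 + 12 + 24 + 15 + 15 + 19 + 19 + 15 + 19 + 15 + 16 + 17 + 14 + 12 + 19 + 18 + 12) / 17 = 282 / 17 = 16.5882
UCL = c̄ + 3√c̄ = 16.5882 + 3 × √16.5882 = 16.5882 + 3 × 4.0729 = 28.8068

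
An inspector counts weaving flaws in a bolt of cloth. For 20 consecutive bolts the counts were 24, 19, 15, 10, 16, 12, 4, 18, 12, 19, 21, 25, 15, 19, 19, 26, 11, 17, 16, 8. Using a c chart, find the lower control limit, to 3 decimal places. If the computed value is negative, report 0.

c̄ = (24 + 19 + 15 + 10 + 16 + 12 + 4 + 18 + 12 + 19 + 21 + 25 + 15 + 19 + 19 + 26 + 11 + 17 + 16 + 8) / 20 = 326 / 20 = 16.3000
LCL = c̄ − 3√c̄ = 16.3000 − 3 × 4.0373 = 4.1880

4.188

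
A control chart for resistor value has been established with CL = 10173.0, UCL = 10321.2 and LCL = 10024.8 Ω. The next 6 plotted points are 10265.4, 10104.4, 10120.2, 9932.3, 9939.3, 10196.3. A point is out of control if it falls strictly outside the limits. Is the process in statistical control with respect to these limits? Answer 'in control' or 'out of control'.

out of control

Compare each point to [10024.8, 10321.2]: sample 4 = 9932.3 < LCL; sample 5 = 9939.3 < LCL.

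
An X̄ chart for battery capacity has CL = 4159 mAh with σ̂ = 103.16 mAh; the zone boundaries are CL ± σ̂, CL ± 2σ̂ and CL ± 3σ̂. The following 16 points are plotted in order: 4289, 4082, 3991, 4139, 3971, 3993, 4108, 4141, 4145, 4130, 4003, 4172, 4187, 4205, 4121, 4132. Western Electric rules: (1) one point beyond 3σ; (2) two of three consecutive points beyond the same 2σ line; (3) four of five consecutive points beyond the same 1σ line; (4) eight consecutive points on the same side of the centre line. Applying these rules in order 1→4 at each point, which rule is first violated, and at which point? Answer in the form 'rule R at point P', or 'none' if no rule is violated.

rule 4 at point 9

Zone of each point (C = within 1σ̂, B = 1σ̂–2σ̂, A = 2σ̂–3σ̂, * = beyond 3σ̂; sign = side of CL): 1:+B, 2:-C, 3:-B, 4:-C, 5:-B, 6:-B, 7:-C, 8:-C, 9:-C, 10:-C, 11:-B, 12:+C, 13:+C, 14:+C, 15:-C, 16:-C
Rule 4 (eight consecutive points on the same side of the centre line) is satisfied at point 9.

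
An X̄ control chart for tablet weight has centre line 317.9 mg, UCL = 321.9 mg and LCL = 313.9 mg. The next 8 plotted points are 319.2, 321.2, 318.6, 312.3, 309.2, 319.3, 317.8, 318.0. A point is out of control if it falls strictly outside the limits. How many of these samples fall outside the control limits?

2

Compare each point to [313.9, 321.9]: sample 4 = 312.3 < LCL; sample 5 = 309.2 < LCL.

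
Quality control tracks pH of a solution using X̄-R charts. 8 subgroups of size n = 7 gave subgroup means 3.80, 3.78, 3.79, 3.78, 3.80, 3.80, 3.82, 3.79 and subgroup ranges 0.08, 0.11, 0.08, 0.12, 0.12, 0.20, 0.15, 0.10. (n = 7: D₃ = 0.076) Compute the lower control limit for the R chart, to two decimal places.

R̄ = (0.08 + 0.11 + 0.08 + 0.12 + 0.12 + 0.20 + 0.15 + 0.10) / 8 = 0.9600 / 8 = 0.1200
LCL_R = D₃·R̄ = 0.076 × 0.1200 = 0.0091

0.01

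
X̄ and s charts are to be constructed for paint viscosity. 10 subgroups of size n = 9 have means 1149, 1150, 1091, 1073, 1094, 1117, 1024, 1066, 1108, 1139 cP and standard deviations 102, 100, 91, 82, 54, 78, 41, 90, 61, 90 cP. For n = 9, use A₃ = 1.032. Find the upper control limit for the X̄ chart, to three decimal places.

X̄̄ = (1149 + 1150 + 1091 + 1073 + 1094 + 1117 + 1024 + 1066 + 1108 + 1139) / 10 = 1101.1000
s̄ = (102 + 100 + 91 + 82 + 54 + 78 + 41 + 90 + 61 + 90) / 10 = 78.9000
UCL = X̄̄ + A₃·s̄ = 1101.1000 + 1.032 × 78.9000 = 1182.5248

1182.525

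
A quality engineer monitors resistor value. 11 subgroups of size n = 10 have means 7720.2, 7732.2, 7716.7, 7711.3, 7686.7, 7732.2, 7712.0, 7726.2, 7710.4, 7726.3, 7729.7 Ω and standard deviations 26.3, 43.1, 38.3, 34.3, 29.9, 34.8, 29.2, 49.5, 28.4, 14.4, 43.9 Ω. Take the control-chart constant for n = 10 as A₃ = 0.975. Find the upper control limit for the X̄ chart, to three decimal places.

X̄̄ = (7720.2 + 7732.2 + 7716.7 + 7711.3 + 7686.7 + 7732.2 + 7712.0 + 7726.2 + 7710.4 + 7726.3 + 7729.7) / 11 = 7718.5364
s̄ = (26.3 + 43.1 + 38.3 + 34.3 + 29.9 + 34.8 + 29.2 + 49.5 + 28.4 + 14.4 + 43.9) / 11 = 33.8273
UCL = X̄̄ + A₃·s̄ = 7718.5364 + 0.975 × 33.8273 = 7751.5180

7751.518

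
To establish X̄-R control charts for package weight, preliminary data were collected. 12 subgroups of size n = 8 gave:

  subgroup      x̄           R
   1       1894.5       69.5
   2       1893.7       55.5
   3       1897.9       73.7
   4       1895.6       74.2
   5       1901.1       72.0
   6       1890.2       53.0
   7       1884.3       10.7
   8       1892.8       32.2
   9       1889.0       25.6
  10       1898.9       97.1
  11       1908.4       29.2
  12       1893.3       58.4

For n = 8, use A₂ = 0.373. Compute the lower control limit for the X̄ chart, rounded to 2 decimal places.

1874.74

X̄̄ = (1894.5 + 1893.7 + 1897.9 + 1895.6 + 1901.1 + 1890.2 + 1884.3 + 1892.8 + 1889.0 + 1898.9 + 1908.4 + 1893.3) / 12 = 22739.7000 / 12 = 1894.9750
R̄ = (69.5 + 55.5 + 73.7 + 74.2 + 72.0 + 53.0 + 10.7 + 32.2 + 25.6 + 97.1 + 29.2 + 58.4) / 12 = 651.1000 / 12 = 54.2583
LCL = X̄̄ − A₂·R̄ = 1894.9750 − 0.373 × 54.2583 = 1874.7366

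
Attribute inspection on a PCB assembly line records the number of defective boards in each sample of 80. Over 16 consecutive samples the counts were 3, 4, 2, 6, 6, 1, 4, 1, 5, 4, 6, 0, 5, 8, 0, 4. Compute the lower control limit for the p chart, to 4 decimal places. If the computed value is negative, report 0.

p̄ = Σdᵢ / (k·n) = 59 / (16 × 80) = 0.04609
LCL = p̄ − 3·√(p̄(1−p̄)/n) = 0.04609 − 3 × 0.02344 = -0.02424 → 0 (negative, so LCL = 0)

0.0000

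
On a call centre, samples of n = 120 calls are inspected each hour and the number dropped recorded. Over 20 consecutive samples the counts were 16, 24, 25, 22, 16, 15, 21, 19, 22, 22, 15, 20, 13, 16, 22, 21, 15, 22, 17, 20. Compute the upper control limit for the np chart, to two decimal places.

31.19

p̄ = Σdᵢ / (k·n) = 383 / (20 × 120) = 0.15958
UCL = np̄ + 3·√(np̄(1−p̄)) = 19.1500 + 3 × √(19.1500×0.84042) = 19.1500 + 3 × 4.0117 = 31.1852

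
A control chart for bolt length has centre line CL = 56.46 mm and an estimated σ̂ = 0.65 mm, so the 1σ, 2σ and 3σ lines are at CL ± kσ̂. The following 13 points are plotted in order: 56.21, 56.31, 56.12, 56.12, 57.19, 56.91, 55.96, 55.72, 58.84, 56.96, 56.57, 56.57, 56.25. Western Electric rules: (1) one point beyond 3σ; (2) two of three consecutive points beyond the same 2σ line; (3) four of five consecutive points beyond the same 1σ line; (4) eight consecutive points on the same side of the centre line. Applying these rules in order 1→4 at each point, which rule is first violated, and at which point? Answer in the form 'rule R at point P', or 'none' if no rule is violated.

Zone of each point (C = within 1σ̂, B = 1σ̂–2σ̂, A = 2σ̂–3σ̂, * = beyond 3σ̂; sign = side of CL): 1:-C, 2:-C, 3:-C, 4:-C, 5:+B, 6:+C, 7:-C, 8:-B, 9:+*, 10:+C, 11:+C, 12:+C, 13:-C
Rule 1 (one point beyond the 3σ limits) is satisfied at point 9.

rule 1 at point 9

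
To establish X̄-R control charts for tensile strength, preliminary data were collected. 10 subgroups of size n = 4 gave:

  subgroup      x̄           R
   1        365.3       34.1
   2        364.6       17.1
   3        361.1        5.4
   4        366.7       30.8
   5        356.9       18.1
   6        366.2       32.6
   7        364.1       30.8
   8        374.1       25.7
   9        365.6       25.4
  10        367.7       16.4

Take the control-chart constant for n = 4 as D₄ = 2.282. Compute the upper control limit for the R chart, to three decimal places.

R̄ = (34.1 + 17.1 + 5.4 + 30.8 + 18.1 + 32.6 + 30.8 + 25.7 + 25.4 + 16.4) / 10 = 236.4000 / 10 = 23.6400
UCL_R = D₄·R̄ = 2.282 × 23.6400 = 53.9465

53.946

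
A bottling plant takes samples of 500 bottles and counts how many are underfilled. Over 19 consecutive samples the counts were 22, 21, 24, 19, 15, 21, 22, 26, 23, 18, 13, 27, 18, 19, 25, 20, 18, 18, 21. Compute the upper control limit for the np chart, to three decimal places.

p̄ = Σdᵢ / (k·n) = 390 / (19 × 500) = 0.04105
UCL = np̄ + 3·√(np̄(1−p̄)) = 20.5263 + 3 × √(20.5263×0.95895) = 20.5263 + 3 × 4.4366 = 33.8362

33.836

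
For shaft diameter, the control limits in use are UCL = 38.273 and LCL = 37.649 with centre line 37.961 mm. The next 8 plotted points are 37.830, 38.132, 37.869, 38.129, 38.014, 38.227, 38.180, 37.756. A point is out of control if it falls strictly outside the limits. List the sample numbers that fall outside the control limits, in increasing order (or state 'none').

All 8 points lie within [37.649, 38.273].

none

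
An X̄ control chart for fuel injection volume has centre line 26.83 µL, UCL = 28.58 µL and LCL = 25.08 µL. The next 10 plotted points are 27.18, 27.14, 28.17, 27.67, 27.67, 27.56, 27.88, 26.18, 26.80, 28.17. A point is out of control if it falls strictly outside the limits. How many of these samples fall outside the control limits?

All 10 points lie within [25.08, 28.58].

0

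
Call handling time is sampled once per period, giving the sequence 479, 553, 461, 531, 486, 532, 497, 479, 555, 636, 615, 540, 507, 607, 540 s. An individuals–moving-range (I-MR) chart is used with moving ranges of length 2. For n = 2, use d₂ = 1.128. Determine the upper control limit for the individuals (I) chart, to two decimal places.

X̄ = (479 + 553 + 461 + 531 + 486 + 532 + 497 + 479 + 555 + 636 + 615 + 540 + 507 + 607 + 540) / 15 = 534.5333
Moving ranges: 74, 92, 70, 45, 46, 35, 18, 76, 81, 21, 75, 33, 100, 67; M̄R̄ = 833.0000 / 14 = 59.5000
UCL = X̄ + 3·M̄R̄/d₂ = 534.5333 + 3 × 59.5000 / 1.128 = 692.7780

692.78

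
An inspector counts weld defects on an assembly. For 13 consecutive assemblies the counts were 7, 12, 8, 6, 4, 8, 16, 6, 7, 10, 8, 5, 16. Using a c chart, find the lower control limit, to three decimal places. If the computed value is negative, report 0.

0.000

c̄ = (7 + 12 + 8 + 6 + 4 + 8 + 16 + 6 + 7 + 10 + 8 + 5 + 16) / 13 = 113 / 13 = 8.6923
LCL = c̄ − 3√c̄ = 8.6923 − 3 × 2.9483 = -0.1525 → 0 (cannot be negative)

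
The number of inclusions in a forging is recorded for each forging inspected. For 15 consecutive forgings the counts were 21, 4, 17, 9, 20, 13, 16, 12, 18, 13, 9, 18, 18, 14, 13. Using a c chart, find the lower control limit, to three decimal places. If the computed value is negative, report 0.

c̄ = (21 + 4 + 17 + 9 + 20 + 13 + 16 + 12 + 18 + 13 + 9 + 18 + 18 + 14 + 13) / 15 = 215 / 15 = 14.3333
LCL = c̄ − 3√c̄ = 14.3333 − 3 × 3.7859 = 2.9755

2.976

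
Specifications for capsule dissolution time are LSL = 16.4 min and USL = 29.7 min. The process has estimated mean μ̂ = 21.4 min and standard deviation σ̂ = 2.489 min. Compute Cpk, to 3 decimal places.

Cpu = (USL − μ̂) / (3σ̂) = (29.7 − 21.4) / (3 × 2.489) = 1.1116; Cpl = (μ̂ − LSL) / (3σ̂) = (21.4 − 16.4) / (3 × 2.489) = 0.6696; Cpk = min(Cpu, Cpl) = 0.6696

0.670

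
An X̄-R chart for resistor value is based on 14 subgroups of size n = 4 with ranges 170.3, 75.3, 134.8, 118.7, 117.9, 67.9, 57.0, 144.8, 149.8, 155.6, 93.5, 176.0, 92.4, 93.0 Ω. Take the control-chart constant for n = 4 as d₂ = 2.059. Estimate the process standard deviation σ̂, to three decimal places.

57.136

R̄ = (170.3 + 75.3 + 134.8 + 118.7 + 117.9 + 67.9 + 57.0 + 144.8 + 149.8 + 155.6 + 93.5 + 176.0 + 92.4 + 93.0) / 14 = 117.6429
σ̂ = R̄ / d₂ = 117.6429 / 2.059 = 57.1359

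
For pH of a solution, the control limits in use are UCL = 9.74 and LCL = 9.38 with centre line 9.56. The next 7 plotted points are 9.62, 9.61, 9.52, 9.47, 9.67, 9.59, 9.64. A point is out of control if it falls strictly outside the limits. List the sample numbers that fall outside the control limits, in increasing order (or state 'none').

none

All 7 points lie within [9.38, 9.74].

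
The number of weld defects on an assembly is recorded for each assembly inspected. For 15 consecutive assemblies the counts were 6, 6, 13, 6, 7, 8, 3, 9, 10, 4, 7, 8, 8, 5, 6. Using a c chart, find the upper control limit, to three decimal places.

c̄ = (6 + 6 + 13 + 6 + 7 + 8 + 3 + 9 + 10 + 4 + 7 + 8 + 8 + 5 + 6) / 15 = 106 / 15 = 7.0667
UCL = c̄ + 3√c̄ = 7.0667 + 3 × √7.0667 = 7.0667 + 3 × 2.6583 = 15.0416

15.042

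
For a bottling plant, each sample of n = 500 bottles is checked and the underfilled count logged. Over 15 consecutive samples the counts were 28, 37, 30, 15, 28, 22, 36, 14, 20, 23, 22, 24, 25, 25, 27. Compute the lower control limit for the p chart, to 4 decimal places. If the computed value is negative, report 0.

p̄ = Σdᵢ / (k·n) = 376 / (15 × 500) = 0.05013
LCL = p̄ − 3·√(p̄(1−p̄)/n) = 0.05013 − 3 × 0.00976 = 0.02086

0.0209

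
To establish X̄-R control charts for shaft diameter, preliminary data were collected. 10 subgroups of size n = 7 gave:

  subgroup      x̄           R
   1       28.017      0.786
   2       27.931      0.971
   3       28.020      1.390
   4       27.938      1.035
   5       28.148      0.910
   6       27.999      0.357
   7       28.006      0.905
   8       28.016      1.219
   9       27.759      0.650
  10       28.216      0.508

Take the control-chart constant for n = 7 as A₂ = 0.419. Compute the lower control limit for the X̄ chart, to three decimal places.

X̄̄ = (28.017 + 27.931 + 28.020 + 27.938 + 28.148 + 27.999 + 28.006 + 28.016 + 27.759 + 28.216) / 10 = 280.0500 / 10 = 28.0050
R̄ = (0.786 + 0.971 + 1.390 + 1.035 + 0.910 + 0.357 + 0.905 + 1.219 + 0.650 + 0.508) / 10 = 8.7310 / 10 = 0.8731
LCL = X̄̄ − A₂·R̄ = 28.0050 − 0.419 × 0.8731 = 27.6392

27.639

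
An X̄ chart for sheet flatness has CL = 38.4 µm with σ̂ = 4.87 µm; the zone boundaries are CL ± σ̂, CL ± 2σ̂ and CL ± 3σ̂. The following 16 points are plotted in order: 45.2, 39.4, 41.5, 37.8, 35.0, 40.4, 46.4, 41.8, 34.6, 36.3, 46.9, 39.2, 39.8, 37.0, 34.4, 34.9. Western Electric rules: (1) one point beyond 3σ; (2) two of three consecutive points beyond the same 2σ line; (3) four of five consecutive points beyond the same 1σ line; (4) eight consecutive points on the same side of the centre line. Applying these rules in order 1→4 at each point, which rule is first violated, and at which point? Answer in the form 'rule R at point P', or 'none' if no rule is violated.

none

Zone of each point (C = within 1σ̂, B = 1σ̂–2σ̂, A = 2σ̂–3σ̂, * = beyond 3σ̂; sign = side of CL): 1:+B, 2:+C, 3:+C, 4:-C, 5:-C, 6:+C, 7:+B, 8:+C, 9:-C, 10:-C, 11:+B, 12:+C, 13:+C, 14:-C, 15:-C, 16:-C
No rule fires across all 16 points.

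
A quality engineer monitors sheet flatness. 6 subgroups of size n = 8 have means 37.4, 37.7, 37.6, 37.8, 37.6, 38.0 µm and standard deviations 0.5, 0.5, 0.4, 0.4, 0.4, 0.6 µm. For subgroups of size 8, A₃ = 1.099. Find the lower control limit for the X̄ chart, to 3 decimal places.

37.170

X̄̄ = (37.4 + 37.7 + 37.6 + 37.8 + 37.6 + 38.0) / 6 = 37.6833
s̄ = (0.5 + 0.5 + 0.4 + 0.4 + 0.4 + 0.6) / 6 = 0.4667
LCL = X̄̄ − A₃·s̄ = 37.6833 − 1.099 × 0.4667 = 37.1705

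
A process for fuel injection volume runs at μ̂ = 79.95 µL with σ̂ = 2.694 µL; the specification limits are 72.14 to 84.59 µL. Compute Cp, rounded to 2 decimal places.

0.77

Cp = (USL − LSL) / (6σ̂) = (84.59 − 72.14) / (6 × 2.694) = 12.4500 / 16.1640 = 0.7702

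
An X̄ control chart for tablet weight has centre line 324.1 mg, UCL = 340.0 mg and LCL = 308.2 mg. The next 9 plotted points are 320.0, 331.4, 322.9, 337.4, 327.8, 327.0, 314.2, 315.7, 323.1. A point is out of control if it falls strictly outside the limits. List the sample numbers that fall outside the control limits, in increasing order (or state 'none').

All 9 points lie within [308.2, 340.0].

none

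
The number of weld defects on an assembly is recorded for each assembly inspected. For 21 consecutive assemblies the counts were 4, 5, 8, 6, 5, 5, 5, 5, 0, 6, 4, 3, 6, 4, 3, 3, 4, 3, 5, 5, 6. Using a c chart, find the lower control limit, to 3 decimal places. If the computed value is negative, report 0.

0.000

c̄ = (4 + 5 + 8 + 6 + 5 + 5 + 5 + 5 + 0 + 6 + 4 + 3 + 6 + 4 + 3 + 3 + 4 + 3 + 5 + 5 + 6) / 21 = 95 / 21 = 4.5238
LCL = c̄ − 3√c̄ = 4.5238 − 3 × 2.1269 = -1.8570 → 0 (cannot be negative)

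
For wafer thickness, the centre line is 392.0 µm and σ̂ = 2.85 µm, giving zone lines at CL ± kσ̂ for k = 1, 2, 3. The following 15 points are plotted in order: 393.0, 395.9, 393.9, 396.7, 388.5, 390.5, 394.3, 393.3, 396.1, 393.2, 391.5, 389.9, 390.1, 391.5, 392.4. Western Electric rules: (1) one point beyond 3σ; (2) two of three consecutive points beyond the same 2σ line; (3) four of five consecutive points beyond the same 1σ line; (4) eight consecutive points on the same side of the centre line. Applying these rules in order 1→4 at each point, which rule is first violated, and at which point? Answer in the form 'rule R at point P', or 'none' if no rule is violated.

none

Zone of each point (C = within 1σ̂, B = 1σ̂–2σ̂, A = 2σ̂–3σ̂, * = beyond 3σ̂; sign = side of CL): 1:+C, 2:+B, 3:+C, 4:+B, 5:-B, 6:-C, 7:+C, 8:+C, 9:+B, 10:+C, 11:-C, 12:-C, 13:-C, 14:-C, 15:+C
No rule fires across all 15 points.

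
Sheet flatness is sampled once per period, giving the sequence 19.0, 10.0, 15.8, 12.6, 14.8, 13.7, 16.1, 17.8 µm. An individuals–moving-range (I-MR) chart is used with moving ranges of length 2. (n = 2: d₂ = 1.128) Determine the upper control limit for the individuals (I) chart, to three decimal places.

X̄ = (19.0 + 10.0 + 15.8 + 12.6 + 14.8 + 13.7 + 16.1 + 17.8) / 8 = 14.9750
Moving ranges: 9.0, 5.8, 3.2, 2.2, 1.1, 2.4, 1.7; M̄R̄ = 25.4000 / 7 = 3.6286
UCL = X̄ + 3·M̄R̄/d₂ = 14.9750 + 3 × 3.6286 / 1.128 = 24.6255

24.625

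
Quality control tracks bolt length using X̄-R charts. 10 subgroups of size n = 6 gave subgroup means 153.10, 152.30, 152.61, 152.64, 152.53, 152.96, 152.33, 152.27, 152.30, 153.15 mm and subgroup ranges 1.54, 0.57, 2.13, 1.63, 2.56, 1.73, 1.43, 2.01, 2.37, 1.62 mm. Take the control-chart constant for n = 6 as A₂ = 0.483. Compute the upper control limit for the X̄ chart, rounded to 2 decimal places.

X̄̄ = (153.10 + 152.30 + 152.61 + 152.64 + 152.53 + 152.96 + 152.33 + 152.27 + 152.30 + 153.15) / 10 = 1526.1900 / 10 = 152.6190
R̄ = (1.54 + 0.57 + 2.13 + 1.63 + 2.56 + 1.73 + 1.43 + 2.01 + 2.37 + 1.62) / 10 = 17.5900 / 10 = 1.7590
UCL = X̄̄ + A₂·R̄ = 152.6190 + 0.483 × 1.7590 = 153.4686

153.47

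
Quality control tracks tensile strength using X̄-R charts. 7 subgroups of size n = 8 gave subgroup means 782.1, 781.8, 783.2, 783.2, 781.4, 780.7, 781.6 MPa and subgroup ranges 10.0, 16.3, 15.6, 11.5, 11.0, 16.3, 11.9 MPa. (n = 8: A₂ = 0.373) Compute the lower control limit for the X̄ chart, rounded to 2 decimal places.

777.07

X̄̄ = (782.1 + 781.8 + 783.2 + 783.2 + 781.4 + 780.7 + 781.6) / 7 = 5474.0000 / 7 = 782.0000
R̄ = (10.0 + 16.3 + 15.6 + 11.5 + 11.0 + 16.3 + 11.9) / 7 = 92.6000 / 7 = 13.2286
LCL = X̄̄ − A₂·R̄ = 782.0000 − 0.373 × 13.2286 = 777.0657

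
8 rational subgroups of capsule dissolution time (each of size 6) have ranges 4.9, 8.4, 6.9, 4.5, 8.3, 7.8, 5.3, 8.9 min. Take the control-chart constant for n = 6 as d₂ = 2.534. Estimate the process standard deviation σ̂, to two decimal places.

R̄ = (4.9 + 8.4 + 6.9 + 4.5 + 8.3 + 7.8 + 5.3 + 8.9) / 8 = 6.8750
σ̂ = R̄ / d₂ = 6.8750 / 2.534 = 2.7131

2.71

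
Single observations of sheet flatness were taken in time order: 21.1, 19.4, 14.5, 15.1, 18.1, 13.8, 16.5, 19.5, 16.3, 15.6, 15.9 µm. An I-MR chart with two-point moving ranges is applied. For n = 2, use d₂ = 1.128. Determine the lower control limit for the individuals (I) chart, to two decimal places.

X̄ = (21.1 + 19.4 + 14.5 + 15.1 + 18.1 + 13.8 + 16.5 + 19.5 + 16.3 + 15.6 + 15.9) / 11 = 16.8909
Moving ranges: 1.7, 4.9, 0.6, 3.0, 4.3, 2.7, 3.0, 3.2, 0.7, 0.3; M̄R̄ = 24.4000 / 10 = 2.4400
LCL = X̄ − 3·M̄R̄/d₂ = 16.8909 − 3 × 2.4400 / 1.128 = 10.4015

10.40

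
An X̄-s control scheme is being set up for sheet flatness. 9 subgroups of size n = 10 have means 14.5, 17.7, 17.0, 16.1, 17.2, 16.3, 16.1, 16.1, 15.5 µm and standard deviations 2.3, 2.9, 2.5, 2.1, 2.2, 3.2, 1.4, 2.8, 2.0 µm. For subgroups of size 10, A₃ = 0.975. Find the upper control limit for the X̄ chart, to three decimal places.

X̄̄ = (14.5 + 17.7 + 17.0 + 16.1 + 17.2 + 16.3 + 16.1 + 16.1 + 15.5) / 9 = 16.2778
s̄ = (2.3 + 2.9 + 2.5 + 2.1 + 2.2 + 3.2 + 1.4 + 2.8 + 2.0) / 9 = 2.3778
UCL = X̄̄ + A₃·s̄ = 16.2778 + 0.975 × 2.3778 = 18.5961

18.596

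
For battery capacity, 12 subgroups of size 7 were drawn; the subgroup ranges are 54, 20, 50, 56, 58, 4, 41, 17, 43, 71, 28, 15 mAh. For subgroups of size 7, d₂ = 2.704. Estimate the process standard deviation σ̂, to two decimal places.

14.08

R̄ = (54 + 20 + 50 + 56 + 58 + 4 + 41 + 17 + 43 + 71 + 28 + 15) / 12 = 38.0833
σ̂ = R̄ / d₂ = 38.0833 / 2.704 = 14.0841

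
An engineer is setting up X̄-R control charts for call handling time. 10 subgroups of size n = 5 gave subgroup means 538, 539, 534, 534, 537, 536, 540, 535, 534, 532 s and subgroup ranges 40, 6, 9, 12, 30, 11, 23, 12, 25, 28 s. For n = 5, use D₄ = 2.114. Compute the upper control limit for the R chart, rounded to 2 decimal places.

R̄ = (40 + 6 + 9 + 12 + 30 + 11 + 23 + 12 + 25 + 28) / 10 = 196.0000 / 10 = 19.6000
UCL_R = D₄·R̄ = 2.114 × 19.6000 = 41.4344

41.43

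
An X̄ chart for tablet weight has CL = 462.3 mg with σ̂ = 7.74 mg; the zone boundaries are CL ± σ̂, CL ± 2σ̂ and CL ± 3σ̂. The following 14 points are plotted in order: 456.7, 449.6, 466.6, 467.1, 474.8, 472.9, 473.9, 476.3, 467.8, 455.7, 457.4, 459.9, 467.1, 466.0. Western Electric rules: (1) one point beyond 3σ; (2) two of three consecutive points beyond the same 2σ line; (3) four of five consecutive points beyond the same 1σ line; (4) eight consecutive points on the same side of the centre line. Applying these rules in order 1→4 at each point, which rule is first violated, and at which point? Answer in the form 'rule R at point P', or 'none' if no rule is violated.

Zone of each point (C = within 1σ̂, B = 1σ̂–2σ̂, A = 2σ̂–3σ̂, * = beyond 3σ̂; sign = side of CL): 1:-C, 2:-B, 3:+C, 4:+C, 5:+B, 6:+B, 7:+B, 8:+B, 9:+C, 10:-C, 11:-C, 12:-C, 13:+C, 14:+C
Rule 3 (four of five consecutive points beyond the same 1σ limit) is satisfied at point 8.

rule 3 at point 8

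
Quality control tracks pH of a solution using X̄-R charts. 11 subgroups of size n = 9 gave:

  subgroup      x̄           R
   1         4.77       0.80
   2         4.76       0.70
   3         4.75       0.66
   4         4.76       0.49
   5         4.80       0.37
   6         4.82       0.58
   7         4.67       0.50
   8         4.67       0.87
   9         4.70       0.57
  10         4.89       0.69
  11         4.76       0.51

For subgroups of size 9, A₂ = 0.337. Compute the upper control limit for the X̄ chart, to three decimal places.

4.966

X̄̄ = (4.77 + 4.76 + 4.75 + 4.76 + 4.80 + 4.82 + 4.67 + 4.67 + 4.70 + 4.89 + 4.76) / 11 = 52.3500 / 11 = 4.7591
R̄ = (0.80 + 0.70 + 0.66 + 0.49 + 0.37 + 0.58 + 0.50 + 0.87 + 0.57 + 0.69 + 0.51) / 11 = 6.7400 / 11 = 0.6127
UCL = X̄̄ + A₂·R̄ = 4.7591 + 0.337 × 0.6127 = 4.9656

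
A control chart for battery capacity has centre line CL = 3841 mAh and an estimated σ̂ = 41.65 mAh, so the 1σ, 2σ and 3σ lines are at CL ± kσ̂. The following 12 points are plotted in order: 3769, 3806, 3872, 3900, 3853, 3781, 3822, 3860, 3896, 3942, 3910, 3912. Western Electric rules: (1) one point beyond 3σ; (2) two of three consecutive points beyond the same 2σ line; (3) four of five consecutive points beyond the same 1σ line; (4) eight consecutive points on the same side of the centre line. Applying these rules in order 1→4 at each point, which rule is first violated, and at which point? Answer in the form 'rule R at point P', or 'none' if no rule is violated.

rule 3 at point 12

Zone of each point (C = within 1σ̂, B = 1σ̂–2σ̂, A = 2σ̂–3σ̂, * = beyond 3σ̂; sign = side of CL): 1:-B, 2:-C, 3:+C, 4:+B, 5:+C, 6:-B, 7:-C, 8:+C, 9:+B, 10:+A, 11:+B, 12:+B
Rule 3 (four of five consecutive points beyond the same 1σ limit) is satisfied at point 12.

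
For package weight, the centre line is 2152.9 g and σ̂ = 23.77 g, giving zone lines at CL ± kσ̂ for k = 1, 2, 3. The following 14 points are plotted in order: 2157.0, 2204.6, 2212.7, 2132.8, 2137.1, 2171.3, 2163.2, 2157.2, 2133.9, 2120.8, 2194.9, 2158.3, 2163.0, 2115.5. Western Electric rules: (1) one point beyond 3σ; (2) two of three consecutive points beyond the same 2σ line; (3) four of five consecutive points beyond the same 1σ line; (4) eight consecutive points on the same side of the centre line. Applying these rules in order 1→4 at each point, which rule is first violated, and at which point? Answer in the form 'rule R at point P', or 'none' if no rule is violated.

rule 2 at point 3

Zone of each point (C = within 1σ̂, B = 1σ̂–2σ̂, A = 2σ̂–3σ̂, * = beyond 3σ̂; sign = side of CL): 1:+C, 2:+A, 3:+A, 4:-C, 5:-C, 6:+C, 7:+C, 8:+C, 9:-C, 10:-B, 11:+B, 12:+C, 13:+C, 14:-B
Rule 2 (two of three consecutive points beyond the same 2σ limit) is satisfied at point 3.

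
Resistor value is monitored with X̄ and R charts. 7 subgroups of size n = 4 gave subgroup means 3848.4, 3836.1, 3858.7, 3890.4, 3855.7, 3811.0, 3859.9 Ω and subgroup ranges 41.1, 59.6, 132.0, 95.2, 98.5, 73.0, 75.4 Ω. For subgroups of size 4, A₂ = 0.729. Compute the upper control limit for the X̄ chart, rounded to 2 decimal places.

X̄̄ = (3848.4 + 3836.1 + 3858.7 + 3890.4 + 3855.7 + 3811.0 + 3859.9) / 7 = 26960.2000 / 7 = 3851.4571
R̄ = (41.1 + 59.6 + 132.0 + 95.2 + 98.5 + 73.0 + 75.4) / 7 = 574.8000 / 7 = 82.1143
UCL = X̄̄ + A₂·R̄ = 3851.4571 + 0.729 × 82.1143 = 3911.3185

3911.32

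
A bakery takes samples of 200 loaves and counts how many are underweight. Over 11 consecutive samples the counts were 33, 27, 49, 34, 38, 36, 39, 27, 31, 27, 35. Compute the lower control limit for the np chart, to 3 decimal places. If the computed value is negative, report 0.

18.211

p̄ = Σdᵢ / (k·n) = 376 / (11 × 200) = 0.17091
LCL = np̄ − 3·√(np̄(1−p̄)) = 34.1818 − 3 × 5.3235 = 18.2113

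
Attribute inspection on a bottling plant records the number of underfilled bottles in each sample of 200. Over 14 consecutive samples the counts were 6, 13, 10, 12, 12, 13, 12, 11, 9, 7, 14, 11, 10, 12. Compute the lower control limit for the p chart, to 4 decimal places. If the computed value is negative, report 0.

0.0062

p̄ = Σdᵢ / (k·n) = 152 / (14 × 200) = 0.05429
LCL = p̄ − 3·√(p̄(1−p̄)/n) = 0.05429 − 3 × 0.01602 = 0.00622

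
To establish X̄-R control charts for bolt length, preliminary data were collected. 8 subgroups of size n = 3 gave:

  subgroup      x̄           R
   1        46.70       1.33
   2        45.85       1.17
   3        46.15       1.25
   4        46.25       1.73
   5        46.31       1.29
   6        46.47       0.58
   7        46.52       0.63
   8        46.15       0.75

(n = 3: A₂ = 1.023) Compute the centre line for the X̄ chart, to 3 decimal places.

X̄̄ = (46.70 + 45.85 + 46.15 + 46.25 + 46.31 + 46.47 + 46.52 + 46.15) / 8 = 370.4000 / 8 = 46.3000
CL = X̄̄ = 46.3000

46.300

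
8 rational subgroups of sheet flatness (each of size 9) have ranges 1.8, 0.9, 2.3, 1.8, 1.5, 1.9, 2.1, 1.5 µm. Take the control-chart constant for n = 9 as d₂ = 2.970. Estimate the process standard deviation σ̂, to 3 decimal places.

0.581

R̄ = (1.8 + 0.9 + 2.3 + 1.8 + 1.5 + 1.9 + 2.1 + 1.5) / 8 = 1.7250
σ̂ = R̄ / d₂ = 1.7250 / 2.970 = 0.5808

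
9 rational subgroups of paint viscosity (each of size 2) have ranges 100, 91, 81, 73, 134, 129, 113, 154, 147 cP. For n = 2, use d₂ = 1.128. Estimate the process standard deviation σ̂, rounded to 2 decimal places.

R̄ = (100 + 91 + 81 + 73 + 134 + 129 + 113 + 154 + 147) / 9 = 113.5556
σ̂ = R̄ / d₂ = 113.5556 / 1.128 = 100.6698

100.67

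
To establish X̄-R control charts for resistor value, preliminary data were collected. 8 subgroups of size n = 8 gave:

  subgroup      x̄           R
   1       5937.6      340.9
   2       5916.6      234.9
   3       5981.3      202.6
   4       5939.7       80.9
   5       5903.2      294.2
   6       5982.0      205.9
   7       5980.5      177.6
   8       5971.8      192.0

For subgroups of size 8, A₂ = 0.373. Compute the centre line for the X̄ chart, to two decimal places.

X̄̄ = (5937.6 + 5916.6 + 5981.3 + 5939.7 + 5903.2 + 5982.0 + 5980.5 + 5971.8) / 8 = 47612.7000 / 8 = 5951.5875
CL = X̄̄ = 5951.5875

5951.59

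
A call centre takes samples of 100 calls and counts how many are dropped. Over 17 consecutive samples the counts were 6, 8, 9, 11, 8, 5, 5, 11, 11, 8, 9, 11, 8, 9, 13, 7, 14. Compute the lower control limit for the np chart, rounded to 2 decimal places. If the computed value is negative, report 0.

p̄ = Σdᵢ / (k·n) = 153 / (17 × 100) = 0.09000
LCL = np̄ − 3·√(np̄(1−p̄)) = 9.0000 − 3 × 2.8618 = 0.4145

0.41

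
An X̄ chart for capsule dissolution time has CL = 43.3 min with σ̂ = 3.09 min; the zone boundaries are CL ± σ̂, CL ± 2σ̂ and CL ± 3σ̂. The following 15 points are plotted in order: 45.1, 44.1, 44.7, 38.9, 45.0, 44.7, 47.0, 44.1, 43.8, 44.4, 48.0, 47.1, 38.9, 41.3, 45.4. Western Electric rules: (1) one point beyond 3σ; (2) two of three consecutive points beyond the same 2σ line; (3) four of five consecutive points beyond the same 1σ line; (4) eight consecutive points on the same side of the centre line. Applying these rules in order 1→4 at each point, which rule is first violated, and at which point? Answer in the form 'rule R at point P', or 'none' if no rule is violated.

rule 4 at point 12

Zone of each point (C = within 1σ̂, B = 1σ̂–2σ̂, A = 2σ̂–3σ̂, * = beyond 3σ̂; sign = side of CL): 1:+C, 2:+C, 3:+C, 4:-B, 5:+C, 6:+C, 7:+B, 8:+C, 9:+C, 10:+C, 11:+B, 12:+B, 13:-B, 14:-C, 15:+C
Rule 4 (eight consecutive points on the same side of the centre line) is satisfied at point 12.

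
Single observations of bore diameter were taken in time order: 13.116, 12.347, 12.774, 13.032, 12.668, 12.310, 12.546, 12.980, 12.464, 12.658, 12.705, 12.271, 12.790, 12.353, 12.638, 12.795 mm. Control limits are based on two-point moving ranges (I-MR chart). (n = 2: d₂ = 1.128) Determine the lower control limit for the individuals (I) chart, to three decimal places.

X̄ = (13.116 + 12.347 + 12.774 + 13.032 + 12.668 + 12.310 + 12.546 + 12.980 + 12.464 + 12.658 + 12.705 + 12.271 + 12.790 + 12.353 + 12.638 + 12.795) / 16 = 12.6529
Moving ranges: 0.769, 0.427, 0.258, 0.364, 0.358, 0.236, 0.434, 0.516, 0.194, 0.047, 0.434, 0.519, 0.437, 0.285, 0.157; M̄R̄ = 5.4350 / 15 = 0.3623
LCL = X̄ − 3·M̄R̄/d₂ = 12.6529 − 3 × 0.3623 / 1.128 = 11.6893

11.689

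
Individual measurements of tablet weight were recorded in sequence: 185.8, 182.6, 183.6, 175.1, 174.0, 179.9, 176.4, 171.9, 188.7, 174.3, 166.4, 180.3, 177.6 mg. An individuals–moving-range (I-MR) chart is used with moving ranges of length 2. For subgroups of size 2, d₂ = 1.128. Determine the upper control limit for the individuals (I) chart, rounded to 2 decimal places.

196.68

X̄ = (185.8 + 182.6 + 183.6 + 175.1 + 174.0 + 179.9 + 176.4 + 171.9 + 188.7 + 174.3 + 166.4 + 180.3 + 177.6) / 13 = 178.2000
Moving ranges: 3.2, 1.0, 8.5, 1.1, 5.9, 3.5, 4.5, 16.8, 14.4, 7.9, 13.9, 2.7; M̄R̄ = 83.4000 / 12 = 6.9500
UCL = X̄ + 3·M̄R̄/d₂ = 178.2000 + 3 × 6.9500 / 1.128 = 196.6840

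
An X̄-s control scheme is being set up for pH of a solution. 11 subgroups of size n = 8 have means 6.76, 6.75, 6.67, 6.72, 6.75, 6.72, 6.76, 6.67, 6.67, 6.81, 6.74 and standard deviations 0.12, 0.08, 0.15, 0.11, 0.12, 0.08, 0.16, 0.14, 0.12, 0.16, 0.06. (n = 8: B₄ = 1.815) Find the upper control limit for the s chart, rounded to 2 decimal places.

0.21

s̄ = (0.12 + 0.08 + 0.15 + 0.11 + 0.12 + 0.08 + 0.16 + 0.14 + 0.12 + 0.16 + 0.06) / 11 = 0.1182
UCL_s = B₄·s̄ = 1.815 × 0.1182 = 0.2145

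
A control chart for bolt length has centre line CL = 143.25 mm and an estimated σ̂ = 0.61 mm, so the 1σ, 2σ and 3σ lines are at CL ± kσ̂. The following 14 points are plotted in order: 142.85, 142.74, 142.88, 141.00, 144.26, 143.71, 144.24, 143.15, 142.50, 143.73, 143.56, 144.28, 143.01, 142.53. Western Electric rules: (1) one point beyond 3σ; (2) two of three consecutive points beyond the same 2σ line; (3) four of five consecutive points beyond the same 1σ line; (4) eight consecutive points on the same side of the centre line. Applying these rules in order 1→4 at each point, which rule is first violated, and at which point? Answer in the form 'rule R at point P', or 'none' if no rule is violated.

rule 1 at point 4

Zone of each point (C = within 1σ̂, B = 1σ̂–2σ̂, A = 2σ̂–3σ̂, * = beyond 3σ̂; sign = side of CL): 1:-C, 2:-C, 3:-C, 4:-*, 5:+B, 6:+C, 7:+B, 8:-C, 9:-B, 10:+C, 11:+C, 12:+B, 13:-C, 14:-B
Rule 1 (one point beyond the 3σ limits) is satisfied at point 4.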